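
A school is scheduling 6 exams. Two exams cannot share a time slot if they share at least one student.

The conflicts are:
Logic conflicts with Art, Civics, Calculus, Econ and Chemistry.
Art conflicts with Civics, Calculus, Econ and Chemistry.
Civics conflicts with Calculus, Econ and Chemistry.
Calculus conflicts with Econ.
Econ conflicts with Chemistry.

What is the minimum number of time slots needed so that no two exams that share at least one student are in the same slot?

5

Logic, Art, Civics, Econ, Chemistry all conflict with each other, so at least 5 time slots are needed.
5 time slots suffice: time slot 1 → {Logic}; time slot 2 → {Econ}; time slot 3 → {Art}; time slot 4 → {Civics}; time slot 5 → {Calculus, Chemistry}. Every pair that conflicts lands in different time slots.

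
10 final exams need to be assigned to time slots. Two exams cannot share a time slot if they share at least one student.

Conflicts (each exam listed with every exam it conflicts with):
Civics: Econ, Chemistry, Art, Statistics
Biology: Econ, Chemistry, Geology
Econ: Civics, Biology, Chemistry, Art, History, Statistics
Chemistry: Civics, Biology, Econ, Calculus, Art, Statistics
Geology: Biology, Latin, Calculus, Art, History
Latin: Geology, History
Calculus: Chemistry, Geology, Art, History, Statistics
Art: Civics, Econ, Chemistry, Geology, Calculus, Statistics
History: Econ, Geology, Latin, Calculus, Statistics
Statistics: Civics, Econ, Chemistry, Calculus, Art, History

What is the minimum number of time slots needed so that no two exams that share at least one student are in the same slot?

5

Civics, Econ, Chemistry, Art, Statistics are mutually in conflict, so at least 5 time slots are needed.
5 time slots suffice: time slot 1 → {Biology, Art, History}; time slot 2 → {Geology, Statistics}; time slot 3 → {Econ, Latin, Calculus}; time slot 4 → {Chemistry}; time slot 5 → {Civics}. Each listed conflict is separated.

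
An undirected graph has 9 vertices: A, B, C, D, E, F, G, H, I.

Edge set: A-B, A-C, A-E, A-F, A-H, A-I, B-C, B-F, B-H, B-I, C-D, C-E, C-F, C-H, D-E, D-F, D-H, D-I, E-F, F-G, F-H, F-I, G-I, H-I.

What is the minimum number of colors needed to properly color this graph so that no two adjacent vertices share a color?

A, B, F, H, I are mutually adjacent (a clique of size 5), so at least 5 colors are needed.
One proper 5-coloring: A=blue, B=purple, C=green, D=blue, E=yellow, F=red, G=blue, H=yellow, I=green. Every edge joins two different colors.

5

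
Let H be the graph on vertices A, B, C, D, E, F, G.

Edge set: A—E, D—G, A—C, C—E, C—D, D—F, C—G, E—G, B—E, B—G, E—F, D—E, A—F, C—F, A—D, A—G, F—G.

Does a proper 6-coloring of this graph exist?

The chromatic number is 6. A, C, D, E, F, G form a clique, so at least 6 colors are needed.
6 colors suffice: color 1 → {G}; color 2 → {E}; color 3 → {B, F}; color 4 → {D}; color 5 → {C}; color 6 → {A}.
That is already a proper 6-coloring.

Yes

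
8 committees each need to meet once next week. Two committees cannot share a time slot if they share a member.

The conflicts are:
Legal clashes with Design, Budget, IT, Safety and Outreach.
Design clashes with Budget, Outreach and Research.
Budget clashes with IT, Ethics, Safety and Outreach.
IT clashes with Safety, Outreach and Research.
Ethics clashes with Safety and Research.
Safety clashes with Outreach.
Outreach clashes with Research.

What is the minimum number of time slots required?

Legal, Budget, IT, Safety, Outreach all conflict with each other, so at least 5 time slots are needed.
Using 5 time slots: Legal=5, Design=3, Budget=2, IT=3, Ethics=1, Safety=4, Outreach=1, Research=2. No two conflicting committees share a time slot.

5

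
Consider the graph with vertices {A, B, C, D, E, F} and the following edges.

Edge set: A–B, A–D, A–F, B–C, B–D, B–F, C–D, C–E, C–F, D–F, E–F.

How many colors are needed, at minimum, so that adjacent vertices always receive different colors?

B, C, D, F form a clique, so at least 4 colors are needed.
A valid assignment using 4 colors: A=3, B=4, C=3, D=2, E=2, F=1. Each edge has distinct colors on its endpoints.

4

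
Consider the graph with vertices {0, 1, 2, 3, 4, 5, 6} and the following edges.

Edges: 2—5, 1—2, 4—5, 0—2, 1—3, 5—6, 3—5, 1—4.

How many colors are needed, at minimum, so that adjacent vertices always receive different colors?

0 and 2 are adjacent, so at least 2 colors are needed.
2 colors suffice: color red → {0, 1, 5}; color blue → {2, 3, 4, 6}. No two adjacent vertices share a color.

2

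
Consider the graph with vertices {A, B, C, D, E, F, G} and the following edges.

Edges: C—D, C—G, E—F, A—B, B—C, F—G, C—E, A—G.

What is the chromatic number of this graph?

2

E and F are adjacent, so at least 2 colors are needed.
One proper 2-coloring: A=red, B=blue, C=red, D=blue, E=blue, F=red, G=blue. No two adjacent vertices share a color.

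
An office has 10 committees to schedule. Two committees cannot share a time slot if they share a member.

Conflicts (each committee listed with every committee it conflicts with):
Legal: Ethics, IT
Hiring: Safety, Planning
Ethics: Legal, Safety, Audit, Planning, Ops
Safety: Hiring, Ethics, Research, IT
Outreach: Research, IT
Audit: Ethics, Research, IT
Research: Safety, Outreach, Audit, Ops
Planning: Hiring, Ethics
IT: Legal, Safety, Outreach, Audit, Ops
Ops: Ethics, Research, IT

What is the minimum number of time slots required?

Legal and Ethics conflict, so at least 2 time slots are needed.
2 time slots suffice: time slot 1 → {Hiring, Ethics, Research, IT}; time slot 2 → {Legal, Safety, Outreach, Audit, Planning, Ops}. Every pair that conflicts lands in different time slots.

2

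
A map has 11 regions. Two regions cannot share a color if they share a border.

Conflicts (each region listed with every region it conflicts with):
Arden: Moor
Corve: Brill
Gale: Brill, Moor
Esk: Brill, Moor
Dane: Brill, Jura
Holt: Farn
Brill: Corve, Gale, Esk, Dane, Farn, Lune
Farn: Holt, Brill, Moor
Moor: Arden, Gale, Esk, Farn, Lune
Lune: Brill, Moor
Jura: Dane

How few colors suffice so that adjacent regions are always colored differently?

2

Esk and Moor conflict, so at least 2 colors are needed.
2 colors suffice: Arden=2, Corve=2, Gale=2, Esk=2, Dane=2, Holt=1, Brill=1, Farn=2, Moor=1, Lune=2, Jura=1. Each listed conflict is separated.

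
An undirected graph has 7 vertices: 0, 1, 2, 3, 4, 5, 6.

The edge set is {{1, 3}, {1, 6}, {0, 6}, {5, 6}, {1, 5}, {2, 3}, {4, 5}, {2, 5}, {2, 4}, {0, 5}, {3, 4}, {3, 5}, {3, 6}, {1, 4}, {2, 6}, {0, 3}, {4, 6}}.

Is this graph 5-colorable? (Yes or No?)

Yes

The chromatic number is 5. 2, 3, 4, 5, 6 form a clique, so at least 5 colors are needed.
5 colors suffice: color a → {6}; color b → {3}; color c → {5}; color d → {0, 4}; color e → {1, 2}.
That is already a proper 5-coloring.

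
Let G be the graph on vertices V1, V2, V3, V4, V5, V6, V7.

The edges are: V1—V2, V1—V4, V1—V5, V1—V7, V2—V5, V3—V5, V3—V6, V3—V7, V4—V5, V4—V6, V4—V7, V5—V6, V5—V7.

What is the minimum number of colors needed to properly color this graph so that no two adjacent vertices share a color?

V1, V4, V5, V7 form a clique, so at least 4 colors are needed.
4 colors suffice: V1=2, V2=3, V3=2, V4=4, V5=1, V6=3, V7=3. Each edge has distinct colors on its endpoints.

4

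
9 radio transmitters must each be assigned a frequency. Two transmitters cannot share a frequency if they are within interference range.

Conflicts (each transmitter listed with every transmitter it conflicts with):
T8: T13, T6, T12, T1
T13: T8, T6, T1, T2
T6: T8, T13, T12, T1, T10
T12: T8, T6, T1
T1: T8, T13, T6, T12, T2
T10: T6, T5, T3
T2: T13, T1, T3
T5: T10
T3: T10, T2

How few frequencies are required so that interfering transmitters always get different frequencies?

4

T8, T13, T6, T1 all conflict with each other, so at least 4 frequencies are needed.
A valid assignment using 4 frequencies: T8=4, T13=3, T6=2, T12=3, T1=1, T10=1, T2=2, T5=2, T3=3. No two conflicting transmitters share a frequency.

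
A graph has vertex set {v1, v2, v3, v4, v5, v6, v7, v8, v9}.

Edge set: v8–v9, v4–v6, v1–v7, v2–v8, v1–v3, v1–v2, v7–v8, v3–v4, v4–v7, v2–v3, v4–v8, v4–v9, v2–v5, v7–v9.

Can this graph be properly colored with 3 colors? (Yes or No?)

v4, v7, v8, v9 are pairwise adjacent (a clique of size 4), so at least 4 colors are needed.
So 3 colors are not enough.

No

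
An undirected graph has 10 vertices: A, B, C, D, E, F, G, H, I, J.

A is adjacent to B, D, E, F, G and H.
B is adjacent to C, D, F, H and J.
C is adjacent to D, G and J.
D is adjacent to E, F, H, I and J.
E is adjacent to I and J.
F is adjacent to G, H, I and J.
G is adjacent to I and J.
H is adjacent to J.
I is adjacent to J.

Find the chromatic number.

B, D, F, H, J are mutually adjacent (a clique of size 5), so at least 5 colors are needed.
5 colors suffice: color 1 → {D, G}; color 2 → {A, J}; color 3 → {C, E, F}; color 4 → {B, I}; color 5 → {H}. No two adjacent vertices share a color.

5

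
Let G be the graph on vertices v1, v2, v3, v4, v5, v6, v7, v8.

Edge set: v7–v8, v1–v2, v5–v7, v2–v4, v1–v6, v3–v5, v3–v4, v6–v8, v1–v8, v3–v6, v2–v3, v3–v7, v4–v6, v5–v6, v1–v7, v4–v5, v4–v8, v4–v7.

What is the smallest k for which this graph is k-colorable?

v3, v4, v5, v7 form a clique, so at least 4 colors are needed.
4 colors suffice: color 1 → {v1, v4}; color 2 → {v2, v6, v7}; color 3 → {v3, v8}; color 4 → {v5}. No two adjacent vertices share a color.

4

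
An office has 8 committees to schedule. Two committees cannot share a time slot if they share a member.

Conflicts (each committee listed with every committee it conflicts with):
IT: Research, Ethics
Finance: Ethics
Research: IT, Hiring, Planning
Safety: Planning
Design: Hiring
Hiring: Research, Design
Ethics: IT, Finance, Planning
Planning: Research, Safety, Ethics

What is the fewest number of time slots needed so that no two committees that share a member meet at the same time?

Research and Hiring conflict, so at least 2 time slots are needed.
2 time slots suffice: IT=2, Finance=2, Research=1, Safety=1, Design=1, Hiring=2, Ethics=1, Planning=2. Every pair that conflicts lands in different time slots.

2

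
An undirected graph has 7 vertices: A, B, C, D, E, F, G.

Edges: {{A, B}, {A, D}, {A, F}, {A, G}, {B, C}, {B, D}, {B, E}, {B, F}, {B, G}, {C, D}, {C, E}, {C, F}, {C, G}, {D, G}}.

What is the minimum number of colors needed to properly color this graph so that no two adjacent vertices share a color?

B, C, D, G form a clique, so at least 4 colors are needed.
4 colors suffice: color 1 → {B}; color 2 → {A, C}; color 3 → {E, F, G}; color 4 → {D}. Every edge joins two different colors.

4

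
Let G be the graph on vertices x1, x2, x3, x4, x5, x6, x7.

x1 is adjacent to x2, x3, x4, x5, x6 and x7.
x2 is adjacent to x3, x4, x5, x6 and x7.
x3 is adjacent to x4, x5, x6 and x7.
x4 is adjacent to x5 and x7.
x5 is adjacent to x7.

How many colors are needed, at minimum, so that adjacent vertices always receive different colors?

6

x1, x2, x3, x4, x5, x7 are mutually adjacent (a clique of size 6), so at least 6 colors are needed.
6 colors suffice: color 1 → {x1}; color 2 → {x3}; color 3 → {x2}; color 4 → {x6, x7}; color 5 → {x5}; color 6 → {x4}. Every edge joins two different colors.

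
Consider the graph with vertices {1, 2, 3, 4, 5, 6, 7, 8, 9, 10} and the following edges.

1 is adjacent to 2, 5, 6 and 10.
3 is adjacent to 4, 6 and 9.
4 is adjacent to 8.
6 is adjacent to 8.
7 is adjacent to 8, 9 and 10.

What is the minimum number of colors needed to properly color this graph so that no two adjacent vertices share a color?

3

The cycle 3-4-8-7-9-3 has odd length 5, so it cannot be 2-colored; at least 3 colors are needed.
3 colors suffice: color a → {1, 3, 8}; color b → {2, 4, 5, 6, 7}; color c → {9, 10}. Every edge joins two different colors.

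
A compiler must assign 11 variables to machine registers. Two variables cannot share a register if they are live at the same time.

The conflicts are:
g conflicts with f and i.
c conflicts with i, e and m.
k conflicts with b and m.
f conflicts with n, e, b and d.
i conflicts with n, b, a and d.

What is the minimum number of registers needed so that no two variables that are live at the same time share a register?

3

The cycle e-f-n-i-c-e has odd length 5, so it cannot be 2-colored; at least 3 registers are needed.
3 registers suffice: register 1 → {k, f, i}; register 2 → {g, c, n, b, a, d}; register 3 → {e, m}. Each listed conflict is separated.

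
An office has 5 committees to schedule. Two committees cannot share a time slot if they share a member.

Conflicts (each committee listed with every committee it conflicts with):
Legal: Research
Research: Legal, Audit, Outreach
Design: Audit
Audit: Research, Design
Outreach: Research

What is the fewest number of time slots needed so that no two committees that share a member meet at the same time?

2

Research and Audit conflict, so at least 2 time slots are needed.
A valid assignment using 2 time slots: Legal=2, Research=1, Design=1, Audit=2, Outreach=2. No two conflicting committees share a time slot.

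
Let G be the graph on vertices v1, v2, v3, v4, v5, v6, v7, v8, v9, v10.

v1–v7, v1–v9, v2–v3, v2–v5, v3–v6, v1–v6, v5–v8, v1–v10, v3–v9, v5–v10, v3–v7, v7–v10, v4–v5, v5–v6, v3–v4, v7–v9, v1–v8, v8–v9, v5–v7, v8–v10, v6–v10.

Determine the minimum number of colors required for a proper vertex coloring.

v1, v8, v10 are pairwise adjacent, so at least 3 colors are needed.
A valid assignment using 3 colors: v1=1, v2=2, v3=1, v4=2, v5=1, v6=2, v7=2, v8=2, v9=3, v10=3. Every edge joins two different colors.

3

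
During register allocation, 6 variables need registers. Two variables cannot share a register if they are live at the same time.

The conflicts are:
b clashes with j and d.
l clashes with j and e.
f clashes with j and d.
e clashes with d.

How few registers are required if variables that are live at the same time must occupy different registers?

The cycle e-d-f-j-l-e has odd length 5, so it cannot be 2-colored; at least 3 registers are needed.
3 registers suffice: b=2, l=3, f=2, j=1, e=2, d=1. No two conflicting variables share a register.

3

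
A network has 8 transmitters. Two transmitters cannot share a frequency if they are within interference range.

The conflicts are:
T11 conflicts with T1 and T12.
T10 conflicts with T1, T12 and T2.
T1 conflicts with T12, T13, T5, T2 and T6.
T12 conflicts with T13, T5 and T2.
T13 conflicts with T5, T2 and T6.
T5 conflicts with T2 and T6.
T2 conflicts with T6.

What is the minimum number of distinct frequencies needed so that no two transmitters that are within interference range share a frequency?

T1, T12, T13, T5, T2 are mutually in conflict, so at least 5 frequencies are needed.
5 frequencies suffice: frequency 1 → {T1}; frequency 2 → {T11, T2}; frequency 3 → {T12, T6}; frequency 4 → {T10, T5}; frequency 5 → {T13}. No two conflicting transmitters share a frequency.

5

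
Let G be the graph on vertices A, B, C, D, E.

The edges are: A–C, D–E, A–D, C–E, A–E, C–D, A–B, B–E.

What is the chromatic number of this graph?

A, C, D, E are pairwise adjacent (a clique of size 4), so at least 4 colors are needed.
4 colors suffice: color 1 → {A}; color 2 → {E}; color 3 → {B, D}; color 4 → {C}. Each edge has distinct colors on its endpoints.

4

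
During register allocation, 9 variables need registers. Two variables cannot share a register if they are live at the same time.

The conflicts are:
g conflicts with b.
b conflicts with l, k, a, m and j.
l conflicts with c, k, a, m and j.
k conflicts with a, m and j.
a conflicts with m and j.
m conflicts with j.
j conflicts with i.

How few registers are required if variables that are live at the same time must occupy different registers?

6

b, l, k, a, m, j pairwise conflict, so at least 6 registers are needed.
6 registers suffice: register 1 → {g, c, j}; register 2 → {l, i}; register 3 → {b}; register 4 → {m}; register 5 → {k}; register 6 → {a}. No two conflicting variables share a register.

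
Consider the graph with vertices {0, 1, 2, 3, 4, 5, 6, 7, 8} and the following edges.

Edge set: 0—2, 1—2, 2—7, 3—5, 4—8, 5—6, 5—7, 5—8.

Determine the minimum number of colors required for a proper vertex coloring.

5 and 6 are adjacent, so at least 2 colors are needed.
2 colors suffice: color a → {2, 4, 5}; color b → {0, 1, 3, 6, 7, 8}. Every edge joins two different colors.

2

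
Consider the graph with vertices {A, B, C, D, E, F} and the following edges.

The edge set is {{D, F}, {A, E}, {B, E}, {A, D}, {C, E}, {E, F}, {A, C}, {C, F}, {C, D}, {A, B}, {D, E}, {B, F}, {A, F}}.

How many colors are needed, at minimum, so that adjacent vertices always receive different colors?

A, C, D, E, F are mutually adjacent (a clique of size 5), so at least 5 colors are needed.
5 colors suffice: A=3, B=4, C=5, D=4, E=1, F=2. No two adjacent vertices share a color.

5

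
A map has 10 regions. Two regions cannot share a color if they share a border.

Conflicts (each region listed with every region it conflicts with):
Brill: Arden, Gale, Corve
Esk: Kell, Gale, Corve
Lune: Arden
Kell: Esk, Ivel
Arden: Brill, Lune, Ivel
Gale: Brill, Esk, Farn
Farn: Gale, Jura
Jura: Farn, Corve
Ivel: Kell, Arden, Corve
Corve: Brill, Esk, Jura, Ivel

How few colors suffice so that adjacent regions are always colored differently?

3

The cycle Brill-Gale-Farn-Jura-Corve-Brill has odd length 5, so it cannot be 2-colored; at least 3 colors are needed.
One proper 3-coloring: Brill=2, Esk=2, Lune=2, Kell=1, Arden=1, Gale=1, Farn=2, Jura=3, Ivel=2, Corve=1. No two conflicting regions share a color.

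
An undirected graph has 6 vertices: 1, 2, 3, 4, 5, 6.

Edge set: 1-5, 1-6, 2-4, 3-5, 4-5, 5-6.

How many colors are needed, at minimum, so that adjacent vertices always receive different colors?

3

1, 5, 6 are mutually adjacent, so at least 3 colors are needed.
A valid assignment using 3 colors: 1=green, 2=red, 3=blue, 4=blue, 5=red, 6=blue. No two adjacent vertices share a color.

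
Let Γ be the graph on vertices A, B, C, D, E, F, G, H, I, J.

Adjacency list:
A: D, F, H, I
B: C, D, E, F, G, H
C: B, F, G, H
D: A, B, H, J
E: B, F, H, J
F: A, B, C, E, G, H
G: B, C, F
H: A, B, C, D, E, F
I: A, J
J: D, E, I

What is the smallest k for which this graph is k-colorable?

B, C, F, G form a clique, so at least 4 colors are needed.
One proper 4-coloring: A=green, B=green, C=yellow, D=blue, E=yellow, F=blue, G=red, H=red, I=blue, J=red. Each edge has distinct colors on its endpoints.

4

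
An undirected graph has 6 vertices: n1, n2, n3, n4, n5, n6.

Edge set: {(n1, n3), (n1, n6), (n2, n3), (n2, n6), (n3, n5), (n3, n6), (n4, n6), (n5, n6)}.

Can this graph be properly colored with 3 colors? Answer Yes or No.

Yes

The chromatic number is 3. n2, n3, n6 are pairwise adjacent, so at least 3 colors are needed.
A valid assignment using 3 colors: n1=3, n2=3, n3=2, n4=2, n5=3, n6=1.
That is already a proper 3-coloring.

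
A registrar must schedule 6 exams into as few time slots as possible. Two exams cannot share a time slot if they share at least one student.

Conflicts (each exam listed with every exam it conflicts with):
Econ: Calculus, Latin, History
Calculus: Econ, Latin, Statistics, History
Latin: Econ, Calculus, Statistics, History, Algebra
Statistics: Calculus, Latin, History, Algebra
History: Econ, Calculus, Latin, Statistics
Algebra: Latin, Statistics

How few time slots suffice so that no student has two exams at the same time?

Econ, Calculus, Latin, History pairwise conflict, so at least 4 time slots are needed.
4 time slots suffice: Econ=3, Calculus=2, Latin=1, Statistics=3, History=4, Algebra=2. Each listed conflict is separated.

4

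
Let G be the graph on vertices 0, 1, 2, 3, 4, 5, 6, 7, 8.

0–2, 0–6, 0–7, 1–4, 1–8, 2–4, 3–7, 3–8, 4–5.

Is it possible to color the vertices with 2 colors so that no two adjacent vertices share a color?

No

The cycle 2-0-7-3-8-1-4-2 has odd length 7, so it cannot be 2-colored; at least 3 colors are needed.
So 2 colors are not enough.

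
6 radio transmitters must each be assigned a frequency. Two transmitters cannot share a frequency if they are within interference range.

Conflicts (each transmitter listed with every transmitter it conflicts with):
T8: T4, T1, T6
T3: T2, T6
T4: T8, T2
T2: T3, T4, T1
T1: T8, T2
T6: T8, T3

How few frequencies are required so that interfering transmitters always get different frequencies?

3

The cycle T6-T3-T2-T1-T8-T6 has odd length 5, so it cannot be 2-colored; at least 3 frequencies are needed.
3 frequencies suffice: frequency 1 → {T8, T2}; frequency 2 → {T3, T4, T1}; frequency 3 → {T6}. Every pair that conflicts lands in different frequencies.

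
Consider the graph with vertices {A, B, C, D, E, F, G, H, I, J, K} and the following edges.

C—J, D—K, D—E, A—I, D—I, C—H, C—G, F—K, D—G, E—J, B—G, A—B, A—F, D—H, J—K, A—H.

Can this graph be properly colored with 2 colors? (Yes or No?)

The cycle D-K-J-C-H-D has odd length 5, so it cannot be 2-colored; at least 3 colors are needed.
So 2 colors are not enough.

No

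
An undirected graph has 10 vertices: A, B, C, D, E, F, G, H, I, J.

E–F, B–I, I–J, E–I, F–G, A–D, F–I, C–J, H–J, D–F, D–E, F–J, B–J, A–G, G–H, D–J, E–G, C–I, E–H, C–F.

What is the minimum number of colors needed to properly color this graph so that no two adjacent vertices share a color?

C, F, I, J form a clique, so at least 4 colors are needed.
4 colors suffice: A=red, B=blue, C=yellow, D=green, E=red, F=blue, G=green, H=blue, I=green, J=red. Every edge joins two different colors.

4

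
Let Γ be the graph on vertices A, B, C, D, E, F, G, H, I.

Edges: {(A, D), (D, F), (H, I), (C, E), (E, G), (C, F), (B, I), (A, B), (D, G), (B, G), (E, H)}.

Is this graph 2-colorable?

No

The cycle C-F-D-G-E-C has odd length 5, so it cannot be 2-colored; at least 3 colors are needed.
So 2 colors are not enough.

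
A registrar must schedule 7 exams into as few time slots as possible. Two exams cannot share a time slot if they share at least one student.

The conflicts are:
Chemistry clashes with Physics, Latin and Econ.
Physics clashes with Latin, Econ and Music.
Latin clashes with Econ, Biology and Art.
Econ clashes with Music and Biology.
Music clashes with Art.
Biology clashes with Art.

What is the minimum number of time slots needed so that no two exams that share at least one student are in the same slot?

Chemistry, Physics, Latin, Econ are mutually in conflict, so at least 4 time slots are needed.
4 time slots suffice: time slot 1 → {Econ, Art}; time slot 2 → {Latin, Music}; time slot 3 → {Physics, Biology}; time slot 4 → {Chemistry}. No two conflicting exams share a time slot.

4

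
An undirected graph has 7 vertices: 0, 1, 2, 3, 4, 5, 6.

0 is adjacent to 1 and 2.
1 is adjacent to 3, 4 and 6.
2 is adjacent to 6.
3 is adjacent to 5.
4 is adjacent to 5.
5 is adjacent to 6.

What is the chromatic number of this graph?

2

1 and 3 are adjacent, so at least 2 colors are needed.
2 colors suffice: 0=blue, 1=red, 2=red, 3=blue, 4=blue, 5=red, 6=blue. Each edge has distinct colors on its endpoints.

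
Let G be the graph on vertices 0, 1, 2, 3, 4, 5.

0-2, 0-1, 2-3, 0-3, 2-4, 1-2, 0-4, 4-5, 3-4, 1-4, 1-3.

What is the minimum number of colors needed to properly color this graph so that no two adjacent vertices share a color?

0, 1, 2, 3, 4 form a clique, so at least 5 colors are needed.
5 colors suffice: color red → {4}; color blue → {2, 5}; color green → {1}; color yellow → {0}; color purple → {3}. Each edge has distinct colors on its endpoints.

5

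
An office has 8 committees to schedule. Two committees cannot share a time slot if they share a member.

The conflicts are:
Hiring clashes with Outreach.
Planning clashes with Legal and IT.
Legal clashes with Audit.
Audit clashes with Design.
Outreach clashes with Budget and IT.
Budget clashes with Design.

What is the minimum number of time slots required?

3

The cycle Planning-IT-Outreach-Budget-Design-Audit-Legal-Planning has odd length 7, so it cannot be 2-colored; at least 3 time slots are needed.
3 time slots suffice: time slot 1 → {Planning, Outreach, Design}; time slot 2 → {Hiring, Legal, Budget, IT}; time slot 3 → {Audit}. Each listed conflict is separated.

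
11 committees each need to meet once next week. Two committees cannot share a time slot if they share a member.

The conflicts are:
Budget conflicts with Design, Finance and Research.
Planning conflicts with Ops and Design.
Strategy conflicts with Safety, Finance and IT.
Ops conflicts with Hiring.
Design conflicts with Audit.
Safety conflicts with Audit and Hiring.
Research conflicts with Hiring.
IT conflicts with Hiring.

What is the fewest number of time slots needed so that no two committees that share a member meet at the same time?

Research and Hiring conflict, so at least 2 time slots are needed.
Using 2 time slots: Budget=1, Planning=1, Strategy=1, Ops=2, Design=2, Safety=2, Finance=2, Research=2, IT=2, Audit=1, Hiring=1. Every pair that conflicts lands in different time slots.

2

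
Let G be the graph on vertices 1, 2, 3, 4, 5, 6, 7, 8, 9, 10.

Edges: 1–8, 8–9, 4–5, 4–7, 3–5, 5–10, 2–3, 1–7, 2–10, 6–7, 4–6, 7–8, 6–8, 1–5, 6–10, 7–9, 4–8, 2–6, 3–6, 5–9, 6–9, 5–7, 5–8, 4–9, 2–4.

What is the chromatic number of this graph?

5

4, 6, 7, 8, 9 are mutually adjacent (a clique of size 5), so at least 5 colors are needed.
5 colors suffice: 1=c, 2=b, 3=c, 4=c, 5=a, 6=a, 7=d, 8=b, 9=e, 10=c. Every edge joins two different colors.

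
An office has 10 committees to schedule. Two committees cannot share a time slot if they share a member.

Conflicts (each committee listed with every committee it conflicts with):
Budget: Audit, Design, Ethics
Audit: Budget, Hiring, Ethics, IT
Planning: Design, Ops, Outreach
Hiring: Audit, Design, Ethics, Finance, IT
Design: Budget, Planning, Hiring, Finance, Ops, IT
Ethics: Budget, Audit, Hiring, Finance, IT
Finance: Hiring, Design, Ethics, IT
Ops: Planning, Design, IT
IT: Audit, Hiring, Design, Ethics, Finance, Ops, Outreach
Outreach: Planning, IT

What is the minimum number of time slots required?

4

Hiring, Design, Finance, IT pairwise conflict, so at least 4 time slots are needed.
4 time slots suffice: Budget=1, Audit=4, Planning=1, Hiring=3, Design=2, Ethics=2, Finance=4, Ops=3, IT=1, Outreach=2. Every pair that conflicts lands in different time slots.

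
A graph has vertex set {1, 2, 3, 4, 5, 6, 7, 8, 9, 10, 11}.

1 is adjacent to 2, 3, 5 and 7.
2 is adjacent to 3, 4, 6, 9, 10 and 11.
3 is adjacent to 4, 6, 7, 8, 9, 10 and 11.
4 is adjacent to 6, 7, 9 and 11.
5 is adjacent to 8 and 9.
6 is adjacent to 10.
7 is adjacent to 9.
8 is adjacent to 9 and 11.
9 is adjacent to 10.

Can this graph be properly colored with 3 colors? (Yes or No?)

2, 3, 9, 10 are mutually adjacent (a clique of size 4), so at least 4 colors are needed.
So 3 colors are not enough.

No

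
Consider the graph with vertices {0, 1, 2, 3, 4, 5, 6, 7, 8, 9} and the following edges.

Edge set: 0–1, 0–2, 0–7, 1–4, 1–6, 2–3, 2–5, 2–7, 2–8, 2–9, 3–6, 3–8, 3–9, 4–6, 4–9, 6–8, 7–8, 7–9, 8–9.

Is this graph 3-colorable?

2, 3, 8, 9 are pairwise adjacent (a clique of size 4), so at least 4 colors are needed.
So 3 colors are not enough.

No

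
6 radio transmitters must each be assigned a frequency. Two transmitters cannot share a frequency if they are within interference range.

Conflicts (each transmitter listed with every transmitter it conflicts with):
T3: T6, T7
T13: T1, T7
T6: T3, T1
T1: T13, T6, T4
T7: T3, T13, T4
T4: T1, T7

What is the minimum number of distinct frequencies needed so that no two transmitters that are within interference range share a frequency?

3

The cycle T3-T6-T1-T4-T7-T3 has odd length 5, so it cannot be 2-colored; at least 3 frequencies are needed.
3 frequencies suffice: frequency 1 → {T1, T7}; frequency 2 → {T3, T13, T4}; frequency 3 → {T6}. Every pair that conflicts lands in different frequencies.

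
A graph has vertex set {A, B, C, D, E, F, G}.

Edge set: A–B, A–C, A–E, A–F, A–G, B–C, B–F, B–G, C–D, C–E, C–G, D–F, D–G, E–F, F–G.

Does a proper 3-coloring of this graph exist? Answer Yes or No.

A, B, F, G form a clique, so at least 4 colors are needed.
So 3 colors are not enough.

No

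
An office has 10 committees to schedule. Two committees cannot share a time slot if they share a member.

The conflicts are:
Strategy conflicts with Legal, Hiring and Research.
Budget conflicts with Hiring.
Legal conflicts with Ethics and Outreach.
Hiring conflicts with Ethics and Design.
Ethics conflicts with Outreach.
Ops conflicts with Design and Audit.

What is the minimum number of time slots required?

3

Legal, Ethics, Outreach all conflict with each other, so at least 3 time slots are needed.
3 time slots suffice: time slot 1 → {Legal, Hiring, Research, Ops}; time slot 2 → {Strategy, Budget, Ethics, Design, Audit}; time slot 3 → {Outreach}. Each listed conflict is separated.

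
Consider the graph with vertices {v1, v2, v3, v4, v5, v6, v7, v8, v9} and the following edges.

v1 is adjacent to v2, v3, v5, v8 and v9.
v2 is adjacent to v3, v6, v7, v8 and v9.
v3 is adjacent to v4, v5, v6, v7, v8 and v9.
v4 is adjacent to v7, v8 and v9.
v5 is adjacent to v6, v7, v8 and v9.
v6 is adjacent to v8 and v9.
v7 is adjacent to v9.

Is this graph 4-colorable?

Yes

The chromatic number is 4. v2, v3, v6, v8 form a clique, so at least 4 colors are needed.
A valid assignment using 4 colors: v1=Y, v2=G, v3=R, v4=G, v5=G, v6=Y, v7=Y, v8=B, v9=B.
That is already a proper 4-coloring.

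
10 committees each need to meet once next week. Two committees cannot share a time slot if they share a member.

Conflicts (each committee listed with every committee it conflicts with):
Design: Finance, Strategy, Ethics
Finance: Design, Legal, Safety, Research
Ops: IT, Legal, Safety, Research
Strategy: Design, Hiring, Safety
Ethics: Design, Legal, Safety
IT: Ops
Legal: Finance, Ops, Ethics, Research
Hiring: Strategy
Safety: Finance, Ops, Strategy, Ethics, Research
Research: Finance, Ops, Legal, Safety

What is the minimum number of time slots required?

3

Finance, Safety, Research all conflict with each other, so at least 3 time slots are needed.
3 time slots suffice: time slot 1 → {Design, IT, Legal, Hiring, Safety}; time slot 2 → {Strategy, Ethics, Research}; time slot 3 → {Finance, Ops}. Every pair that conflicts lands in different time slots.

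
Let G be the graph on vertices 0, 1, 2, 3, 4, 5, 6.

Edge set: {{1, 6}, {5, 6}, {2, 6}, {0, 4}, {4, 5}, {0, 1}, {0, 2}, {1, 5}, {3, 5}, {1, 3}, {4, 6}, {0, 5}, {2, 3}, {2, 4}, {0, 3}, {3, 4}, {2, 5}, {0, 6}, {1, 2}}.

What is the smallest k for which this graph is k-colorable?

0, 1, 2, 3, 5 are pairwise adjacent (a clique of size 5), so at least 5 colors are needed.
A valid assignment using 5 colors: 0=blue, 1=purple, 2=green, 3=yellow, 4=purple, 5=red, 6=yellow. Each edge has distinct colors on its endpoints.

5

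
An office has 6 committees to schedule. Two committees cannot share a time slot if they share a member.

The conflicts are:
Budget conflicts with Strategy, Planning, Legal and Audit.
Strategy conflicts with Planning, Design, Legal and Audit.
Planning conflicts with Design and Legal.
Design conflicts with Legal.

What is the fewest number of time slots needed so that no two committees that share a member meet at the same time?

4

Strategy, Planning, Design, Legal are mutually in conflict, so at least 4 time slots are needed.
4 time slots suffice: Budget=4, Strategy=1, Planning=2, Design=4, Legal=3, Audit=2. Every pair that conflicts lands in different time slots.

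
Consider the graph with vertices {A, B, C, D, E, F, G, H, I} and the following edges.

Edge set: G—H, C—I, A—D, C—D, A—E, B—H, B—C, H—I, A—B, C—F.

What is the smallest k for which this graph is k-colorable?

C and F are adjacent, so at least 2 colors are needed.
2 colors suffice: color 1 → {A, C, H}; color 2 → {B, D, E, F, G, I}. No two adjacent vertices share a color.

2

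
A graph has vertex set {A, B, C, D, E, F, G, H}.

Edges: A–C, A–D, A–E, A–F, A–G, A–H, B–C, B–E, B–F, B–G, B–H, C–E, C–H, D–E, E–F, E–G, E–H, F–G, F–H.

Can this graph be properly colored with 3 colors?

A, E, F, G are mutually adjacent (a clique of size 4), so at least 4 colors are needed.
So 3 colors are not enough.

No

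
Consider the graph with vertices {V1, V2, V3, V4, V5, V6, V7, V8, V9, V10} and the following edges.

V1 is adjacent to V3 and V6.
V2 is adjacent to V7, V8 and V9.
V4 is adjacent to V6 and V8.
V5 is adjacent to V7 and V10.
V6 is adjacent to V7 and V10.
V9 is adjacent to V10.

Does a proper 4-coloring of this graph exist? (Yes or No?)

Yes

The chromatic number is 3. The cycle V5-V10-V9-V2-V7-V5 has odd length 5, so it cannot be 2-colored; at least 3 colors are needed.
One proper 3-coloring: V1=blue, V2=red, V3=red, V4=blue, V5=red, V6=red, V7=blue, V8=green, V9=green, V10=blue.
Since 4 ≥ 3, a proper 4-coloring certainly exists.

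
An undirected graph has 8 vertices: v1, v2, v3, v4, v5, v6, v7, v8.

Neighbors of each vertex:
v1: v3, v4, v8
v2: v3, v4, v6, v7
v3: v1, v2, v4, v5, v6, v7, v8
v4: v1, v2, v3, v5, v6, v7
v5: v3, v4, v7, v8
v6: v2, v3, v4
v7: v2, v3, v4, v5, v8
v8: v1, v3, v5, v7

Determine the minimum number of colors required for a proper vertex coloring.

4

v2, v3, v4, v7 are mutually adjacent (a clique of size 4), so at least 4 colors are needed.
4 colors suffice: color red → {v3}; color blue → {v4, v8}; color green → {v1, v6, v7}; color yellow → {v2, v5}. Each edge has distinct colors on its endpoints.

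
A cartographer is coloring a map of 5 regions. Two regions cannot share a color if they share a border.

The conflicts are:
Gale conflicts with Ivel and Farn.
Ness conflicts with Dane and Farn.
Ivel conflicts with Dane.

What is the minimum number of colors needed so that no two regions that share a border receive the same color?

3

The cycle Dane-Ivel-Gale-Farn-Ness-Dane has odd length 5, so it cannot be 2-colored; at least 3 colors are needed.
3 colors suffice: color 1 → {Gale, Ness}; color 2 → {Ivel, Farn}; color 3 → {Dane}. Every pair that conflicts lands in different colors.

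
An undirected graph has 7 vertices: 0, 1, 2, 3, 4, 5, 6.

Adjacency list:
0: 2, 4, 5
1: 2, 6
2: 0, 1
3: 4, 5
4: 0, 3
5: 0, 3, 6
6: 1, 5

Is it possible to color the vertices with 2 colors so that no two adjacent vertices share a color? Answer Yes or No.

The cycle 2-1-6-5-0-2 has odd length 5, so it cannot be 2-colored; at least 3 colors are needed.
So 2 colors are not enough.

No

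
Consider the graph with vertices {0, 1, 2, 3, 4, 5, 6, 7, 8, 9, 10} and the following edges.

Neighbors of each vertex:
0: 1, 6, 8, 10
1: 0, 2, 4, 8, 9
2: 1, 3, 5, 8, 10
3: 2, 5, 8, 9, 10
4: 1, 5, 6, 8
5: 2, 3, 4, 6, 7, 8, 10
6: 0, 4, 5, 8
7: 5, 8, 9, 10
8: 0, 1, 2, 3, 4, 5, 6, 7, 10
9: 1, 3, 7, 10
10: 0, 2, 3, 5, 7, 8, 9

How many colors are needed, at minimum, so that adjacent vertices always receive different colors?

5

2, 3, 5, 8, 10 are mutually adjacent (a clique of size 5), so at least 5 colors are needed.
5 colors suffice: color a → {8, 9}; color b → {1, 5}; color c → {4, 10}; color d → {3, 6, 7}; color e → {0, 2}. Each edge has distinct colors on its endpoints.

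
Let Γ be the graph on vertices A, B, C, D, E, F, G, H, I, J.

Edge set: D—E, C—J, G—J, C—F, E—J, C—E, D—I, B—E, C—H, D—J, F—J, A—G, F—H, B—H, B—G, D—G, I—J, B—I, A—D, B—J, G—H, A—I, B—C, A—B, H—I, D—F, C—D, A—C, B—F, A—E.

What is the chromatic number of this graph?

4

B, C, E, J form a clique, so at least 4 colors are needed.
4 colors suffice: color 1 → {B, D}; color 2 → {A, H, J}; color 3 → {C, G, I}; color 4 → {E, F}. Every edge joins two different colors.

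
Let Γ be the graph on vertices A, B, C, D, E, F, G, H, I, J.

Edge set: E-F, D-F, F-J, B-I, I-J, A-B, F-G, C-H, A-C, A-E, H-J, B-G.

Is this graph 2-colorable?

No

The cycle G-B-A-E-F-G has odd length 5, so it cannot be 2-colored; at least 3 colors are needed.
So 2 colors are not enough.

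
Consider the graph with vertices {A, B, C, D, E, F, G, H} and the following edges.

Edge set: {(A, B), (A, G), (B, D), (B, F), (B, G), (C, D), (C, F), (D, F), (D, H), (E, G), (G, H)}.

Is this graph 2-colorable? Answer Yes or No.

No

A, B, G are pairwise adjacent, so at least 3 colors are needed.
So 2 colors are not enough.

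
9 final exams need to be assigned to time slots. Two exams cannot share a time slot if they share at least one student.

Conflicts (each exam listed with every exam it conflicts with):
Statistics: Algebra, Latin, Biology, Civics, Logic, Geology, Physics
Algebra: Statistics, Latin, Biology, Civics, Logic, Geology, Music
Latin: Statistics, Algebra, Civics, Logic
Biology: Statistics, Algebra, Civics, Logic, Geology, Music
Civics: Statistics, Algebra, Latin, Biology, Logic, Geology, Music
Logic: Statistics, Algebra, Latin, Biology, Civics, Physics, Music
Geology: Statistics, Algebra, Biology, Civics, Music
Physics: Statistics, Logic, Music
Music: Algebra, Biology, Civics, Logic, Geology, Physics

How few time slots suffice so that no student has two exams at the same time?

Statistics, Algebra, Biology, Civics, Geology pairwise conflict, so at least 5 time slots are needed.
5 time slots suffice: time slot 1 → {Statistics, Music}; time slot 2 → {Algebra, Physics}; time slot 3 → {Civics}; time slot 4 → {Logic, Geology}; time slot 5 → {Latin, Biology}. Each listed conflict is separated.

5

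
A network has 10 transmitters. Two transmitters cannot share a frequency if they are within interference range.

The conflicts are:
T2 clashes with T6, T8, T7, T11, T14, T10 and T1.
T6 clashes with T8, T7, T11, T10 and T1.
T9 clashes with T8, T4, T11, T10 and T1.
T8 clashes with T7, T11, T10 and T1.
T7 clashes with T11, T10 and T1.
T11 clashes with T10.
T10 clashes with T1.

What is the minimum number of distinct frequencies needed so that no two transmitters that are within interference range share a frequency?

6

T2, T6, T8, T7, T10, T1 all conflict with each other, so at least 6 frequencies are needed.
6 frequencies suffice: T2=1, T6=5, T9=1, T8=2, T4=2, T7=6, T11=4, T14=2, T10=3, T1=4. Every pair that conflicts lands in different frequencies.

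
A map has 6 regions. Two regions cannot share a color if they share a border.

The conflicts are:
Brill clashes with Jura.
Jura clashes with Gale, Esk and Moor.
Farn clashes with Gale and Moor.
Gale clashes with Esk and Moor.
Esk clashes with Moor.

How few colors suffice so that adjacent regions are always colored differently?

4

Jura, Gale, Esk, Moor all conflict with each other, so at least 4 colors are needed.
A valid assignment using 4 colors: Brill=2, Jura=1, Farn=1, Gale=2, Esk=4, Moor=3. Every pair that conflicts lands in different colors.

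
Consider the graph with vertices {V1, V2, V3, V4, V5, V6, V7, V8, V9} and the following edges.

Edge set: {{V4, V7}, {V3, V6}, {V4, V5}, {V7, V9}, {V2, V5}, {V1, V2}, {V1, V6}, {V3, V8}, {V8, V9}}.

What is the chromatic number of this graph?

3

The cycle V1-V2-V5-V4-V7-V9-V8-V3-V6-V1 has odd length 9, so it cannot be 2-colored; at least 3 colors are needed.
3 colors suffice: color 1 → {V2, V6, V7, V8}; color 2 → {V1, V3, V5, V9}; color 3 → {V4}. Every edge joins two different colors.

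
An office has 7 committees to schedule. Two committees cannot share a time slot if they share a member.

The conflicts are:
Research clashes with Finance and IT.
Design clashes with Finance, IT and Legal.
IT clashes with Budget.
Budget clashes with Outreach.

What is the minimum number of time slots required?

2

IT and Budget conflict, so at least 2 time slots are needed.
A valid assignment using 2 time slots: Research=1, Design=1, Finance=2, IT=2, Budget=1, Legal=2, Outreach=2. Each listed conflict is separated.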